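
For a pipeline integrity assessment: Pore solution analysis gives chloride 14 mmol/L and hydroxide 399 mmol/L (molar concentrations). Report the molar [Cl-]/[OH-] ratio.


Threshold parameter = [Cl-] / [OH-] (molar basis; both in mmol/L, so units cancel)
Ratio = 14 / 399 = 0.04

0.04


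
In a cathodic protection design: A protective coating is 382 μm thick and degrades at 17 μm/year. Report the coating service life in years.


Service life = thickness / degradation rate
Life = 382 / 17 = 22.5 years

22.5 years


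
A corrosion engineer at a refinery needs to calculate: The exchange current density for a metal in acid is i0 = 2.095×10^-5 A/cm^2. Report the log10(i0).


i0 = 2.095×10^-5 A/cm^2
log10(i0) = -4.679

-4.679


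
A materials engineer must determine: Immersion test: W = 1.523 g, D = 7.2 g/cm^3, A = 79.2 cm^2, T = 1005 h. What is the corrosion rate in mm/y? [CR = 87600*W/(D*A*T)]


Apply the mm/y weight-loss relation: CR = 87600 * W / (D * A * T)
Numerator: 87600 * 1.523 = 133414.8
Denominator: 7.2 * 79.2 * 1005 = 573091.2
CR = 133414.8 / 573091.2 = 0.2328 mm/y

0.2328 mm/y


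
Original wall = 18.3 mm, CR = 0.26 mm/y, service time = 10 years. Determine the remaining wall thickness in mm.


Remaining wall = original − CR × time
t = 18.3 − 0.26*10 = 18.3 − 2.6 = 15.7 mm

15.7 mm


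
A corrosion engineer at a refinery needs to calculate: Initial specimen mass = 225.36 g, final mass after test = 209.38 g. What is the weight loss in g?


Weight loss = initial − final
WL = 225.36 − 209.38 = 15.98 g

15.98 g


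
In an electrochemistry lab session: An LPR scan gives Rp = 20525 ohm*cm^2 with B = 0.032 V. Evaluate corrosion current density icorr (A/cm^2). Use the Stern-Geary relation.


Apply the Stern-Geary relation: icorr = B / Rp
icorr = 0.032 / 20525 = 1.559×10^-6 A/cm^2

1.559×10^-6 A/cm^2


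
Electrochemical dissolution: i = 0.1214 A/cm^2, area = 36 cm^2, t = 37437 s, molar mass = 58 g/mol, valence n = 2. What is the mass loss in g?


Apply Faraday's law: m = i*A*t*M / (n*F)
Total charge passed Q = i*A*t = 0.1214*36*37437 = 163614.6648 C
m = Q*M/(n*F) = 163614.6648*58/(2*96485) = 49.177 g

49.177 g


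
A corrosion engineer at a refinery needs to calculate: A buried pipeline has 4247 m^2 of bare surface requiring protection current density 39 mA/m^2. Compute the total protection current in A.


I = area * current density, then convert mA → A (÷1000)
I = 4247 * 39 / 1000 = 165.63 A

165.63 A


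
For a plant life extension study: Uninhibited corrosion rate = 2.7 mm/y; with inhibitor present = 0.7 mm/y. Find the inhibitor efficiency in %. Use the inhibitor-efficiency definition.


Apply the inhibitor-efficiency definition: IE = (CR_blank − CR_inh)/CR_blank × 100
IE = (2.7 − 0.7) / 2.7 × 100
IE = 2.0 / 2.7 × 100 = 74.1 %

74.1 %


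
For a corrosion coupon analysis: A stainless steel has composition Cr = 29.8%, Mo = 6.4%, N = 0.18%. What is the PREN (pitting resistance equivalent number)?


Apply the PREN formula: PREN = Cr + 3.3*Mo + 16*N
PREN = 29.8 + 3.3*6.4 + 16*0.18
PREN = 29.8 + 21.12 + 2.88 = 53.8

53.8


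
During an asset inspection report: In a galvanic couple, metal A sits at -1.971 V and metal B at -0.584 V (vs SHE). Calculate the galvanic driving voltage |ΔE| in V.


Driving voltage is the absolute potential difference.
|ΔE| = |-1.971 − (-0.584)| = 1.387 V

1.387 V


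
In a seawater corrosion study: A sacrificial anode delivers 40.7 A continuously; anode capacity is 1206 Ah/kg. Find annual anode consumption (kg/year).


Annual consumption = current * hours per year / capacity
Rate = 40.7 * 8760 / 1206 = 295.6 kg/year

295.6 kg/year


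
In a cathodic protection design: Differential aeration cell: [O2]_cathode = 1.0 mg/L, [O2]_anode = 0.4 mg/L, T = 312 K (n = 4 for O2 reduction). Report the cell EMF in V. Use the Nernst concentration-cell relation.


Apply the Nernst concentration-cell relation: E = (RT/nF)*ln(C_cathode/C_anode)
RT/nF = 8.314*312/(4*96485) = 0.00672117 V
ln(1.0/0.4) = 0.91629
E = 0.00672117 * 0.91629 = 0.00616 V

0.00616 V


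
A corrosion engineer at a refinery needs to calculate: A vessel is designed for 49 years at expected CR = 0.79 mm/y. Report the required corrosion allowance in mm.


Corrosion allowance = CR × design life
CA = 0.79 * 49 = 38.71 mm

38.71 mm


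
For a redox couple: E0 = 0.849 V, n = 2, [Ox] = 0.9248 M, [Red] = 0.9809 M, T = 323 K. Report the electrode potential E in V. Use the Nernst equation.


Apply the Nernst equation: E = E0 + (RT/nF)*ln([Ox]/[Red])
Step 1: RT/nF = 8.314*323/(2*96485) = 0.01391627 V
Step 2: [Ox]/[Red] = 0.9248/0.9809 = 0.942808
Step 3: ln(0.942808) = -0.058893
Step 4: correction = 0.01391627 * -0.058893 = -0.001 V
E = 0.849 + -0.001 = 0.848 V

0.848 V


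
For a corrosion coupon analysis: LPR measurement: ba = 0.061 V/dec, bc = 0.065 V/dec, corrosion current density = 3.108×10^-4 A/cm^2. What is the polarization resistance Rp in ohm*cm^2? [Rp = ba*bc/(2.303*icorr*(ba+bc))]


Apply the Stern-Geary equation: Rp = ba*bc / (2.303*icorr*(ba+bc))
ba*bc = 0.061*0.065 = 0.003965
ba+bc = 0.126; 2.303*icorr*(ba+bc) = 2.303*3.108×10^-4*0.126 = 9.0187322×10^-5
Rp = 0.003965 / 9.0187322×10^-5 = 44.0 ohm*cm^2

44.0 ohm*cm^2


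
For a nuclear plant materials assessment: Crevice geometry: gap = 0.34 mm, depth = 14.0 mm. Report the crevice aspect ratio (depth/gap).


Aspect ratio = depth / gap
Ratio = 14.0 / 0.34 = 41.2

41.2


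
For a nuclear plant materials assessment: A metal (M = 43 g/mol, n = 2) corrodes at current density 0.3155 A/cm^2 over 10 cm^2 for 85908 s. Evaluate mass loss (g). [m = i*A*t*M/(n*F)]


Apply Faraday's law: m = i*A*t*M / (n*F)
Total charge passed Q = i*A*t = 0.3155*10*85908 = 271039.74 C
m = Q*M/(n*F) = 271039.74*43/(2*96485) = 60.39648 g

60.39648 g


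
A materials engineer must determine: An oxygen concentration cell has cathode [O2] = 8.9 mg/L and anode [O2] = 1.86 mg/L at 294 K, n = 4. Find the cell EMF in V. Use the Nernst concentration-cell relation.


Apply the Nernst concentration-cell relation: E = (RT/nF)*ln(C_cathode/C_anode)
RT/nF = 8.314*294/(4*96485) = 0.00633341 V
ln(8.9/1.86) = 1.56547
E = 0.00633341 * 1.56547 = 0.00991 V

0.00991 V


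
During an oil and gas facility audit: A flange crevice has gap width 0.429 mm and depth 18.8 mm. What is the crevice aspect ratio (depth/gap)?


Aspect ratio = depth / gap
Ratio = 18.8 / 0.429 = 43.8

43.8


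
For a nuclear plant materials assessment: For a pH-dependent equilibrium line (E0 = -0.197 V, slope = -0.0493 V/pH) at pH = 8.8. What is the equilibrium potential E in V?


Apply the Pourbaix line equation: E = E0 + slope*pH
E = -0.197 + (-0.0493)*8.8 = -0.197 + (-0.43384) = -0.63084 V
Rounded to 3 decimal places: E = -0.631 V

-0.631 V


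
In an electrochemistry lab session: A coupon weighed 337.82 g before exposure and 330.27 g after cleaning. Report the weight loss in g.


Weight loss = initial − final
WL = 337.82 − 330.27 = 7.55 g

7.55 g


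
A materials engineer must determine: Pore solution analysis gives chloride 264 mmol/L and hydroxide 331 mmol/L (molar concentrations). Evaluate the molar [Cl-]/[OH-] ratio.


Threshold parameter = [Cl-] / [OH-] (molar basis; both in mmol/L, so units cancel)
Ratio = 264 / 331 = 0.8

0.8


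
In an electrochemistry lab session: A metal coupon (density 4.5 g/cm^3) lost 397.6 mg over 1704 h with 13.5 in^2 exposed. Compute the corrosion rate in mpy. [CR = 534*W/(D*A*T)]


Apply the mpy weight-loss relation: CR = 534 * W / (D * A * T)
Numerator: 534 * 397.6 = 212318.4
Denominator: 4.5 * 13.5 * 1704 = 103518.0
CR = 212318.4 / 103518.0 = 2.05103 mpy

2.05103 mpy


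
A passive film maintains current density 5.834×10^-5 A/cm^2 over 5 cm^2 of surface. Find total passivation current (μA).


I = i_pass * A, then convert A → μA (×10^6)
I = 5.834×10^-5 * 5 * 10^6 = 291.7 μA

291.7 μA


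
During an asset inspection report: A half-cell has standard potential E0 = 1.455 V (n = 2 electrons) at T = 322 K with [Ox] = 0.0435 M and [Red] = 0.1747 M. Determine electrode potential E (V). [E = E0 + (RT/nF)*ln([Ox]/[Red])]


Apply the Nernst equation: E = E0 + (RT/nF)*ln([Ox]/[Red])
Step 1: RT/nF = 8.314*322/(2*96485) = 0.01387318 V
Step 2: [Ox]/[Red] = 0.0435/0.1747 = 0.248998
Step 3: ln(0.248998) = -1.39031
Step 4: correction = 0.01387318 * -1.39031 = -0.019 V
E = 1.455 + -0.019 = 1.436 V

1.436 V


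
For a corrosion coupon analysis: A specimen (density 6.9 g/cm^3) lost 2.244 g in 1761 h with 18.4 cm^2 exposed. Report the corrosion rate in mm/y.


Apply the mm/y weight-loss relation: CR = 87600 * W / (D * A * T)
Numerator: 87600 * 2.244 = 196574.4
Denominator: 6.9 * 18.4 * 1761 = 223576.56
CR = 196574.4 / 223576.56 = 0.879226 mm/y

0.879226 mm/y


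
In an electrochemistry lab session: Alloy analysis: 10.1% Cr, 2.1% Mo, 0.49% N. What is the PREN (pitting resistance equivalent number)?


Apply the PREN formula: PREN = Cr + 3.3*Mo + 16*N
PREN = 10.1 + 3.3*2.1 + 16*0.49
PREN = 10.1 + 6.93 + 7.84 = 24.87

24.87


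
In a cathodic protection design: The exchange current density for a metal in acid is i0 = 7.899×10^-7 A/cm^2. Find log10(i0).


i0 = 7.899×10^-7 A/cm^2
log10(i0) = -6.102

-6.102


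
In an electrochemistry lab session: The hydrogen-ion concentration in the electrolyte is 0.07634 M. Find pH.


pH = −log10[H+]
pH = −log10(0.07634) = 1.12

1.12


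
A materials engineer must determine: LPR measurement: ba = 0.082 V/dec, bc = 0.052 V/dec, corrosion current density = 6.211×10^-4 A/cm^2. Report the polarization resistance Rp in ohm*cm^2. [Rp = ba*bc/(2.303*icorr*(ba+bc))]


Apply the Stern-Geary equation: Rp = ba*bc / (2.303*icorr*(ba+bc))
ba*bc = 0.082*0.052 = 0.004264
ba+bc = 0.134; 2.303*icorr*(ba+bc) = 2.303*6.211×10^-4*0.134 = 1.916727×10^-4
Rp = 0.004264 / 1.916727×10^-4 = 22.2 ohm*cm^2

22.2 ohm*cm^2


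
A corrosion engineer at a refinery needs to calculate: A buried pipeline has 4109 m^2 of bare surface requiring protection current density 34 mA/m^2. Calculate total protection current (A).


I = area * current density, then convert mA → A (÷1000)
I = 4109 * 34 / 1000 = 139.71 A

139.71 A


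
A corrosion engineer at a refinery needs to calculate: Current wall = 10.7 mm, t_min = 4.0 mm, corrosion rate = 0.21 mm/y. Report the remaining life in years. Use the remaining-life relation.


Apply the remaining-life relation: RL = (t_current − t_min) / CR
RL = (10.7 − 4.0) / 0.21 = 6.7 / 0.21 = 31.9 years

31.9 years


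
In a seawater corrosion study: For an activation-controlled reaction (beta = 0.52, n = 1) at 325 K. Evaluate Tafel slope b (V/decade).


Apply the Tafel slope relation: b = 2.303*R*T/(beta*n*F)
Numerator: 2.303 * 8.314 * 325 = 6222.82
Denominator: 0.52 * 1 * 96485 = 50172.2
b = 6222.82 / 50172.2 = 0.124 V/decade

0.124 V/decade


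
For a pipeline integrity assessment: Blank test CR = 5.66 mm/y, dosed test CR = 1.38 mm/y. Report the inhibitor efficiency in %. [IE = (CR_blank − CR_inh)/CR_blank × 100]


Apply the inhibitor-efficiency definition: IE = (CR_blank − CR_inh)/CR_blank × 100
IE = (5.66 − 1.38) / 5.66 × 100
IE = 4.28 / 5.66 × 100 = 75.6 %

75.6 %


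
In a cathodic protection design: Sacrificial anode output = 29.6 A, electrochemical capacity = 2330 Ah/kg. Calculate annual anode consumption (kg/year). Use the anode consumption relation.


Annual consumption = current * hours per year / capacity
Rate = 29.6 * 8760 / 2330 = 111.3 kg/year

111.3 kg/year


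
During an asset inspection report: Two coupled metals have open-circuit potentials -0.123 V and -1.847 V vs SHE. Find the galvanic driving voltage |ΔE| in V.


Driving voltage is the absolute potential difference.
|ΔE| = |-0.123 − (-1.847)| = 1.724 V

1.724 V


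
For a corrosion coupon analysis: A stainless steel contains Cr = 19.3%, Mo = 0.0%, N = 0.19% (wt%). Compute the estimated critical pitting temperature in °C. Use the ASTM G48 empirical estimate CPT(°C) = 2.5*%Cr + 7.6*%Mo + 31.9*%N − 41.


Apply the ASTM G48 empirical CPT estimate: CPT(°C) = 2.5*%Cr + 7.6*%Mo + 31.9*%N − 41
2.5*19.3 = 48.25; 7.6*0.0 = 0; 31.9*0.19 = 6.061
CPT = 48.25 + 0 + 6.061 − 41 = 13.311 °C
Rounded to 0.1 °C: CPT ≈ 13.3 °C

13.3 °C


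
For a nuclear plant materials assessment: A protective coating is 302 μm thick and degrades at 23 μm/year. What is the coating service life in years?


Service life = thickness / degradation rate
Life = 302 / 23 = 13.1 years

13.1 years


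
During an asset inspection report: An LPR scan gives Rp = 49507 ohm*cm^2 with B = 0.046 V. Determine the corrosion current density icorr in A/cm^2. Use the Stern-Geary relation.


Apply the Stern-Geary relation: icorr = B / Rp
icorr = 0.046 / 49507 = 9.292×10^-7 A/cm^2

9.292×10^-7 A/cm^2


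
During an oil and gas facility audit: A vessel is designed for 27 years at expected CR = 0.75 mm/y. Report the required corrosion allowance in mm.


Corrosion allowance = CR × design life
CA = 0.75 * 27 = 20.25 mm

20.25 mm


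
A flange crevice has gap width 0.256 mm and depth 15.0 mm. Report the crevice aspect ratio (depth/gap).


Aspect ratio = depth / gap
Ratio = 15.0 / 0.256 = 58.6

58.6


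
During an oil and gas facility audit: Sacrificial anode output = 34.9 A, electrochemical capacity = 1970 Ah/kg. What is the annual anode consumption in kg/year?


Annual consumption = current * hours per year / capacity
Rate = 34.9 * 8760 / 1970 = 155.2 kg/year

155.2 kg/year


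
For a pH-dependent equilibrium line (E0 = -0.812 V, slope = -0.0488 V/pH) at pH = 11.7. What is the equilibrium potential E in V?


Apply the Pourbaix line equation: E = E0 + slope*pH
E = -0.812 + (-0.0488)*11.7 = -0.812 + (-0.57096) = -1.38296 V
Rounded to 3 decimal places: E = -1.383 V

-1.383 V


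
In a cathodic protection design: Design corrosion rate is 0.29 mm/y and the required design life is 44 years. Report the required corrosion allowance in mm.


Corrosion allowance = CR × design life
CA = 0.29 * 44 = 12.76 mm

12.76 mm


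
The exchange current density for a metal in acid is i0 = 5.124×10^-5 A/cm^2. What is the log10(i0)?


i0 = 5.124×10^-5 A/cm^2
log10(i0) = -4.29

-4.29


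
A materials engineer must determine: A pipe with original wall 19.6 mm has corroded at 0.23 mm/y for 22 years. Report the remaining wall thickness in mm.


Remaining wall = original − CR × time
t = 19.6 − 0.23*22 = 19.6 − 5.06 = 14.54 mm

14.54 mm


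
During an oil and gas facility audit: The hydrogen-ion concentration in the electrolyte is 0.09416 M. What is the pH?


pH = −log10[H+]
pH = −log10(0.09416) = 1.03

1.03


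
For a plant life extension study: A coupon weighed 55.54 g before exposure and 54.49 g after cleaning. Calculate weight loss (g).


Weight loss = initial − final
WL = 55.54 − 54.49 = 1.05 g

1.05 g


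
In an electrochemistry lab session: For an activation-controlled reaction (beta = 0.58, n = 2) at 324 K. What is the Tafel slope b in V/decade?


Apply the Tafel slope relation: b = 2.303*R*T/(beta*n*F)
Numerator: 2.303 * 8.314 * 324 = 6203.67
Denominator: 0.58 * 2 * 96485 = 111922.6
b = 6203.67 / 111922.6 = 0.0554 V/decade

0.0554 V/decade


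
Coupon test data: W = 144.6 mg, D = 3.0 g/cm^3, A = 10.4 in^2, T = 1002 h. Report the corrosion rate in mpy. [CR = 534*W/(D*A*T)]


Apply the mpy weight-loss relation: CR = 534 * W / (D * A * T)
Numerator: 534 * 144.6 = 77216.4
Denominator: 3.0 * 10.4 * 1002 = 31262.4
CR = 77216.4 / 31262.4 = 2.4699 mpy

2.4699 mpy


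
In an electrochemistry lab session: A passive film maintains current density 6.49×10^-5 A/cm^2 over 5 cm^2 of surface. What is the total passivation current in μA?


I = i_pass * A, then convert A → μA (×10^6)
I = 6.49×10^-5 * 5 * 10^6 = 324.5 μA

324.5 μA


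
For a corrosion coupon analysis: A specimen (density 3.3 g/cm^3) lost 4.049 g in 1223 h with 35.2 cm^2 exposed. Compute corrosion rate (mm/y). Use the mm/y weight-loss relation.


Apply the mm/y weight-loss relation: CR = 87600 * W / (D * A * T)
Numerator: 87600 * 4.049 = 354692.4
Denominator: 3.3 * 35.2 * 1223 = 142063.68
CR = 354692.4 / 142063.68 = 2.496714 mm/y

2.496714 mm/y


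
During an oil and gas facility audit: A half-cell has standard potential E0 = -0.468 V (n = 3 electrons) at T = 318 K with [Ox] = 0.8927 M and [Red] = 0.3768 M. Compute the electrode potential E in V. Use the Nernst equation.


Apply the Nernst equation: E = E0 + (RT/nF)*ln([Ox]/[Red])
Step 1: RT/nF = 8.314*318/(3*96485) = 0.0091339 V
Step 2: [Ox]/[Red] = 0.8927/0.3768 = 2.369161
Step 3: ln(2.369161) = 0.862536
Step 4: correction = 0.0091339 * 0.862536 = 0.0079 V
E = -0.468 + 0.0079 = -0.4601 V

-0.4601 V


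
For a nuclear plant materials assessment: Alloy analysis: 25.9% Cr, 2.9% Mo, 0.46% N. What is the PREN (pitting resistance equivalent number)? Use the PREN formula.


Apply the PREN formula: PREN = Cr + 3.3*Mo + 16*N
PREN = 25.9 + 3.3*2.9 + 16*0.46
PREN = 25.9 + 9.57 + 7.36 = 42.83

42.83


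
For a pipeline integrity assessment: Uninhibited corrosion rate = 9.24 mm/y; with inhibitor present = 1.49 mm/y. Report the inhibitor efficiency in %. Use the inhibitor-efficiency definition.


Apply the inhibitor-efficiency definition: IE = (CR_blank − CR_inh)/CR_blank × 100
IE = (9.24 − 1.49) / 9.24 × 100
IE = 7.75 / 9.24 × 100 = 83.9 %

83.9 %


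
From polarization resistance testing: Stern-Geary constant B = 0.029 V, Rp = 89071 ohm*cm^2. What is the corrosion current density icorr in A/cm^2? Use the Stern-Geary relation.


Apply the Stern-Geary relation: icorr = B / Rp
icorr = 0.029 / 89071 = 3.256×10^-7 A/cm^2

3.256×10^-7 A/cm^2


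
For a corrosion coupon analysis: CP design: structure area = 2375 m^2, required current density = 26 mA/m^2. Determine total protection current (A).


I = area * current density, then convert mA → A (÷1000)
I = 2375 * 26 / 1000 = 61.75 A

61.75 A


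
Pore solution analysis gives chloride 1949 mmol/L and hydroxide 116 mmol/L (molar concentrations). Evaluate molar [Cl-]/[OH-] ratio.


Threshold parameter = [Cl-] / [OH-] (molar basis; both in mmol/L, so units cancel)
Ratio = 1949 / 116 = 16.8

16.8


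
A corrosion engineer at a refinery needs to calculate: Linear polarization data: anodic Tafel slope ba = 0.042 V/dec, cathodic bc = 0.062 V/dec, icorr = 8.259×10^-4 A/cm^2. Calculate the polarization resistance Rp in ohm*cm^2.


Apply the Stern-Geary equation: Rp = ba*bc / (2.303*icorr*(ba+bc))
ba*bc = 0.042*0.062 = 0.002604
ba+bc = 0.104; 2.303*icorr*(ba+bc) = 2.303*8.259×10^-4*0.104 = 1.9781296×10^-4
Rp = 0.002604 / 1.9781296×10^-4 = 13.16 ohm*cm^2

13.16 ohm*cm^2


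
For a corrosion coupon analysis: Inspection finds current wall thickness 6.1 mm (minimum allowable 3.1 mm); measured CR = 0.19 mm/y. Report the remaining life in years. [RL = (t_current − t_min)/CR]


Apply the remaining-life relation: RL = (t_current − t_min) / CR
RL = (6.1 − 3.1) / 0.19 = 3.0 / 0.19 = 15.8 years

15.8 years


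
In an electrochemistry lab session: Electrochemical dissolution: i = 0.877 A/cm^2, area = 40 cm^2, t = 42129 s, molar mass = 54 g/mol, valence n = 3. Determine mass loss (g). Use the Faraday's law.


Apply Faraday's law: m = i*A*t*M / (n*F)
Total charge passed Q = i*A*t = 0.877*40*42129 = 1477885.32 C
m = Q*M/(n*F) = 1477885.32*54/(3*96485) = 275.711 g

275.711 g


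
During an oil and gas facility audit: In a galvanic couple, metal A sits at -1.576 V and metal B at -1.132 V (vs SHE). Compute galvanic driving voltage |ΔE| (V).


Driving voltage is the absolute potential difference.
|ΔE| = |-1.576 − (-1.132)| = 0.444 V

0.444 V


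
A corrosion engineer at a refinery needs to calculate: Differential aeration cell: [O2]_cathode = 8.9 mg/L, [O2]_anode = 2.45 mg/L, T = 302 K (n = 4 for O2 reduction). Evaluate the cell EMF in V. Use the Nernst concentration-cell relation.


Apply the Nernst concentration-cell relation: E = (RT/nF)*ln(C_cathode/C_anode)
RT/nF = 8.314*302/(4*96485) = 0.00650575 V
ln(8.9/2.45) = 1.28996
E = 0.00650575 * 1.28996 = 0.00839 V

0.00839 V


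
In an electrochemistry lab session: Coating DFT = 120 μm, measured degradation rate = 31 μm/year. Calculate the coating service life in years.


Service life = thickness / degradation rate
Life = 120 / 31 = 3.9 years

3.9 years


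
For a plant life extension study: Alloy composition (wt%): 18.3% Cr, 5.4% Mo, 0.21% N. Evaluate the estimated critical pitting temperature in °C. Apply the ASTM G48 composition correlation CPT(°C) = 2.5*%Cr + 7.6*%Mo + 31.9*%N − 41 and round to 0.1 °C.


Apply the ASTM G48 empirical CPT estimate: CPT(°C) = 2.5*%Cr + 7.6*%Mo + 31.9*%N − 41
2.5*18.3 = 45.75; 7.6*5.4 = 41.04; 31.9*0.21 = 6.699
CPT = 45.75 + 41.04 + 6.699 − 41 = 52.489 °C
Rounded to 0.1 °C: CPT ≈ 52.5 °C

52.5 °C


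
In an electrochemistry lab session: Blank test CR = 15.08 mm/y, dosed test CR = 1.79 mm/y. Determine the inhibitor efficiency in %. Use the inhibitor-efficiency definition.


Apply the inhibitor-efficiency definition: IE = (CR_blank − CR_inh)/CR_blank × 100
IE = (15.08 − 1.79) / 15.08 × 100
IE = 13.29 / 15.08 × 100 = 88.1 %

88.1 %


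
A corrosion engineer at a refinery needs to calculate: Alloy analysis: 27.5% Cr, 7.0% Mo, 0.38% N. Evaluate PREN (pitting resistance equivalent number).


Apply the PREN formula: PREN = Cr + 3.3*Mo + 16*N
PREN = 27.5 + 3.3*7.0 + 16*0.38
PREN = 27.5 + 23.1 + 6.08 = 56.68

56.68


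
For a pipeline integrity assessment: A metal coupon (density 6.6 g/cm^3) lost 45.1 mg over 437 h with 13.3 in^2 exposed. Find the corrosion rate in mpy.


Apply the mpy weight-loss relation: CR = 534 * W / (D * A * T)
Numerator: 534 * 45.1 = 24083.4
Denominator: 6.6 * 13.3 * 437 = 38359.86
CR = 24083.4 / 38359.86 = 0.62783 mpy

0.62783 mpy


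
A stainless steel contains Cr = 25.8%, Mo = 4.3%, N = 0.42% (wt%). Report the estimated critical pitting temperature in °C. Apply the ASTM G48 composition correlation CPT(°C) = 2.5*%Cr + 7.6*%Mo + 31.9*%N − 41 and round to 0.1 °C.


Apply the ASTM G48 empirical CPT estimate: CPT(°C) = 2.5*%Cr + 7.6*%Mo + 31.9*%N − 41
2.5*25.8 = 64.5; 7.6*4.3 = 32.68; 31.9*0.42 = 13.398
CPT = 64.5 + 32.68 + 13.398 − 41 = 69.578 °C
Rounded to 0.1 °C: CPT ≈ 69.6 °C

69.6 °C


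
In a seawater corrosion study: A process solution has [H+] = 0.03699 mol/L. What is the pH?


pH = −log10[H+]
pH = −log10(0.03699) = 1.43

1.43


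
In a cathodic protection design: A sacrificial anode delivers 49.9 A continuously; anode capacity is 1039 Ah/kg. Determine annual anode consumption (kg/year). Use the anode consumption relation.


Annual consumption = current * hours per year / capacity
Rate = 49.9 * 8760 / 1039 = 420.7 kg/year

420.7 kg/year


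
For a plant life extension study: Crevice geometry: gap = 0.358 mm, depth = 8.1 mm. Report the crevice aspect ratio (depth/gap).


Aspect ratio = depth / gap
Ratio = 8.1 / 0.358 = 22.6

22.6


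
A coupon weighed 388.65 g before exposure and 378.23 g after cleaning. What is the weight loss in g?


Weight loss = initial − final
WL = 388.65 − 378.23 = 10.42 g

10.42 g


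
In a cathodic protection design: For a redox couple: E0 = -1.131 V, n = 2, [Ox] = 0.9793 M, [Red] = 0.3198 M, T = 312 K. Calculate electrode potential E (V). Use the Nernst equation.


Apply the Nernst equation: E = E0 + (RT/nF)*ln([Ox]/[Red])
Step 1: RT/nF = 8.314*312/(2*96485) = 0.01344234 V
Step 2: [Ox]/[Red] = 0.9793/0.3198 = 3.062226
Step 3: ln(3.062226) = 1.119142
Step 4: correction = 0.01344234 * 1.119142 = 0.015 V
E = -1.131 + 0.015 = -1.116 V

-1.116 V


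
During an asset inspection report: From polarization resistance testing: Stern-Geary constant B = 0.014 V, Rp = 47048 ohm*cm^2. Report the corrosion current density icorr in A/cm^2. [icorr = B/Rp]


Apply the Stern-Geary relation: icorr = B / Rp
icorr = 0.014 / 47048 = 2.976×10^-7 A/cm^2

2.976×10^-7 A/cm^2


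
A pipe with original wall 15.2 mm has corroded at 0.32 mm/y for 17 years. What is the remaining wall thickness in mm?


Remaining wall = original − CR × time
t = 15.2 − 0.32*17 = 15.2 − 5.44 = 9.76 mm

9.76 mm


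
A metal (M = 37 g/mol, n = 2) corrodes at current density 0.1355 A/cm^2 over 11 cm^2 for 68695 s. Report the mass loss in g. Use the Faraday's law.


Apply Faraday's law: m = i*A*t*M / (n*F)
Total charge passed Q = i*A*t = 0.1355*11*68695 = 102389.8975 C
m = Q*M/(n*F) = 102389.8975*37/(2*96485) = 19.6322 g

19.6322 g


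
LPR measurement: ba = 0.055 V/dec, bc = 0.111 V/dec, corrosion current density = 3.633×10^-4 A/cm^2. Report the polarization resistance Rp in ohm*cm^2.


Apply the Stern-Geary equation: Rp = ba*bc / (2.303*icorr*(ba+bc))
ba*bc = 0.055*0.111 = 0.006105
ba+bc = 0.166; 2.303*icorr*(ba+bc) = 2.303*3.633×10^-4*0.166 = 1.3888886×10^-4
Rp = 0.006105 / 1.3888886×10^-4 = 43.96 ohm*cm^2

43.96 ohm*cm^2


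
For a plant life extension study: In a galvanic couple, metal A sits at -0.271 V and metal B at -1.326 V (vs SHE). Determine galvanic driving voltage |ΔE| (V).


Driving voltage is the absolute potential difference.
|ΔE| = |-0.271 − (-1.326)| = 1.055 V

1.055 V


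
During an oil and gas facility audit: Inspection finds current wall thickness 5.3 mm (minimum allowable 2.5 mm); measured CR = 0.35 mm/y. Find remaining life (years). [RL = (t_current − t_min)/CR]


Apply the remaining-life relation: RL = (t_current − t_min) / CR
RL = (5.3 − 2.5) / 0.35 = 2.8 / 0.35 = 8.0 years

8.0 years


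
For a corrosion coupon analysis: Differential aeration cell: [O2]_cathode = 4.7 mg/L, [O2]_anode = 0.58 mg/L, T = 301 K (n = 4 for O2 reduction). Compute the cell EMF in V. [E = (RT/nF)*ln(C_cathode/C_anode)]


Apply the Nernst concentration-cell relation: E = (RT/nF)*ln(C_cathode/C_anode)
RT/nF = 8.314*301/(4*96485) = 0.0064842 V
ln(4.7/0.58) = 2.09229
E = 0.0064842 * 2.09229 = 0.01357 V

0.01357 V


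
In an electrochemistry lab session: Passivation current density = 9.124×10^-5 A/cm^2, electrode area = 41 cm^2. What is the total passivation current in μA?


I = i_pass * A, then convert A → μA (×10^6)
I = 9.124×10^-5 * 41 * 10^6 = 3740.84 μA

3740.84 μA


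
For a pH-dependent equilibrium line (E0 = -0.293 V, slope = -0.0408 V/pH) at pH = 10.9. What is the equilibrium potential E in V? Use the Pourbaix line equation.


Apply the Pourbaix line equation: E = E0 + slope*pH
E = -0.293 + (-0.0408)*10.9 = -0.293 + (-0.44472) = -0.73772 V
Rounded to 3 decimal places: E = -0.738 V

-0.738 V


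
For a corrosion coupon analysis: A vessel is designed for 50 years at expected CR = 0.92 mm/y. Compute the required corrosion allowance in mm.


Corrosion allowance = CR × design life
CA = 0.92 * 50 = 46.0 mm

46.0 mm


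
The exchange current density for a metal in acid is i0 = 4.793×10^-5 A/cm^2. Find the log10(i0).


i0 = 4.793×10^-5 A/cm^2
log10(i0) = -4.319

-4.319


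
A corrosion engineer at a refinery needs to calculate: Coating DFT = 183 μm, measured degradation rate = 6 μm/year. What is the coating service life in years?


Service life = thickness / degradation rate
Life = 183 / 6 = 30.5 years

30.5 years


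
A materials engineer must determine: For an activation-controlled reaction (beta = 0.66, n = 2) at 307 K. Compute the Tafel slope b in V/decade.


Apply the Tafel slope relation: b = 2.303*R*T/(beta*n*F)
Numerator: 2.303 * 8.314 * 307 = 5878.17
Denominator: 0.66 * 2 * 96485 = 127360.2
b = 5878.17 / 127360.2 = 0.046 V/decade

0.046 V/decade


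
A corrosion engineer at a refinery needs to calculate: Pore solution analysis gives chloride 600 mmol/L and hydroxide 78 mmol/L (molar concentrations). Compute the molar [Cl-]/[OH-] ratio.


Threshold parameter = [Cl-] / [OH-] (molar basis; both in mmol/L, so units cancel)
Ratio = 600 / 78 = 7.69

7.69


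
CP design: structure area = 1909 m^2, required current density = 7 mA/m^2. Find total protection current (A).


I = area * current density, then convert mA → A (÷1000)
I = 1909 * 7 / 1000 = 13.36 A

13.36 A


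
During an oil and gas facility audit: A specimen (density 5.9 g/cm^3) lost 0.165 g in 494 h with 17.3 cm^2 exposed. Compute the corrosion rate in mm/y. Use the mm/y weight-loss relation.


Apply the mm/y weight-loss relation: CR = 87600 * W / (D * A * T)
Numerator: 87600 * 0.165 = 14454.0
Denominator: 5.9 * 17.3 * 494 = 50422.58
CR = 14454.0 / 50422.58 = 0.286657 mm/y

0.286657 mm/y


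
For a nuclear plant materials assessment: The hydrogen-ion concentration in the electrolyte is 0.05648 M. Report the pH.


pH = −log10[H+]
pH = −log10(0.05648) = 1.25

1.25


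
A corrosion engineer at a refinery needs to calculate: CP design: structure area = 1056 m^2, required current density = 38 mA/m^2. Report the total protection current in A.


I = area * current density, then convert mA → A (÷1000)
I = 1056 * 38 / 1000 = 40.13 A

40.13 A


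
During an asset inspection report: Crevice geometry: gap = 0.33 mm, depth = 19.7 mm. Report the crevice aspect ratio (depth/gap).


Aspect ratio = depth / gap
Ratio = 19.7 / 0.33 = 59.7

59.7


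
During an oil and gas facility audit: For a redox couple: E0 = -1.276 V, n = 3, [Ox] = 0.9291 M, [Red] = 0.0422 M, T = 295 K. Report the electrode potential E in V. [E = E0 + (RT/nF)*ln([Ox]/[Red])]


Apply the Nernst equation: E = E0 + (RT/nF)*ln([Ox]/[Red])
Step 1: RT/nF = 8.314*295/(3*96485) = 0.00847327 V
Step 2: [Ox]/[Red] = 0.9291/0.0422 = 22.016588
Step 3: ln(22.016588) = 3.091796
Step 4: correction = 0.00847327 * 3.091796 = 0.026 V
E = -1.276 + 0.026 = -1.25 V

-1.25 V


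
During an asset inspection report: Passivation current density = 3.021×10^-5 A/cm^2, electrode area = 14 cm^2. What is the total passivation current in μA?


I = i_pass * A, then convert A → μA (×10^6)
I = 3.021×10^-5 * 14 * 10^6 = 422.94 μA

422.94 μA


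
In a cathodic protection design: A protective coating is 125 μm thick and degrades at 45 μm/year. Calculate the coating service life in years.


Service life = thickness / degradation rate
Life = 125 / 45 = 2.8 years

2.8 years


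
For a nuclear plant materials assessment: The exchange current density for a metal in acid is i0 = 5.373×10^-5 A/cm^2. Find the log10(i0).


i0 = 5.373×10^-5 A/cm^2
log10(i0) = -4.27

-4.27


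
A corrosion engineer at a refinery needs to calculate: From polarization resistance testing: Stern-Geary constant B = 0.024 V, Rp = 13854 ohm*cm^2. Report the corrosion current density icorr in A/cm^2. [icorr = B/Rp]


Apply the Stern-Geary relation: icorr = B / Rp
icorr = 0.024 / 13854 = 1.732×10^-6 A/cm^2

1.732×10^-6 A/cm^2


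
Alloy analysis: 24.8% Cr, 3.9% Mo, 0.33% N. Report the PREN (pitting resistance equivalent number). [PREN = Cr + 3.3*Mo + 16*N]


Apply the PREN formula: PREN = Cr + 3.3*Mo + 16*N
PREN = 24.8 + 3.3*3.9 + 16*0.33
PREN = 24.8 + 12.87 + 5.28 = 42.95

42.95


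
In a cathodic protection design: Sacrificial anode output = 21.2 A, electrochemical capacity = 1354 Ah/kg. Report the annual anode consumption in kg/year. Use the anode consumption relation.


Annual consumption = current * hours per year / capacity
Rate = 21.2 * 8760 / 1354 = 137.2 kg/year

137.2 kg/year


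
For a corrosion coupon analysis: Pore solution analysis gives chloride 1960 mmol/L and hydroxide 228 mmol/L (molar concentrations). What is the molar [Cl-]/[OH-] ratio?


Threshold parameter = [Cl-] / [OH-] (molar basis; both in mmol/L, so units cancel)
Ratio = 1960 / 228 = 8.6

8.6


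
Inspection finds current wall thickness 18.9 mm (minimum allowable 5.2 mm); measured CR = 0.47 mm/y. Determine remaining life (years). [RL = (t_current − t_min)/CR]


Apply the remaining-life relation: RL = (t_current − t_min) / CR
RL = (18.9 − 5.2) / 0.47 = 13.7 / 0.47 = 29.1 years

29.1 years


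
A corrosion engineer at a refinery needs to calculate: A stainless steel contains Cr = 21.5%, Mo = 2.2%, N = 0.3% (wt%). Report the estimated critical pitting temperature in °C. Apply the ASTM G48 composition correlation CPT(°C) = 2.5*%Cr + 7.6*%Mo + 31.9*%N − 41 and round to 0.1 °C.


Apply the ASTM G48 empirical CPT estimate: CPT(°C) = 2.5*%Cr + 7.6*%Mo + 31.9*%N − 41
2.5*21.5 = 53.75; 7.6*2.2 = 16.72; 31.9*0.3 = 9.57
CPT = 53.75 + 16.72 + 9.57 − 41 = 39.04 °C
Rounded to 0.1 °C: CPT ≈ 39.0 °C

39.0 °C


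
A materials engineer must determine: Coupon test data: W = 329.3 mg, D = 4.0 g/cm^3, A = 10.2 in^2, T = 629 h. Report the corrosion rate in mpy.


Apply the mpy weight-loss relation: CR = 534 * W / (D * A * T)
Numerator: 534 * 329.3 = 175846.2
Denominator: 4.0 * 10.2 * 629 = 25663.2
CR = 175846.2 / 25663.2 = 6.852 mpy

6.852 mpy


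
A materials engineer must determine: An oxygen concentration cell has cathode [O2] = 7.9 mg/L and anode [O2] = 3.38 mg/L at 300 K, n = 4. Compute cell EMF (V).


Apply the Nernst concentration-cell relation: E = (RT/nF)*ln(C_cathode/C_anode)
RT/nF = 8.314*300/(4*96485) = 0.00646266 V
ln(7.9/3.38) = 0.84899
E = 0.00646266 * 0.84899 = 0.00549 V

0.00549 V


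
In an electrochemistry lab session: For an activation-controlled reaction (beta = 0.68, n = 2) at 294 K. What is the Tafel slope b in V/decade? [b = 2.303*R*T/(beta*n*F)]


Apply the Tafel slope relation: b = 2.303*R*T/(beta*n*F)
Numerator: 2.303 * 8.314 * 294 = 5629.26
Denominator: 0.68 * 2 * 96485 = 131219.6
b = 5629.26 / 131219.6 = 0.0429 V/decade

0.0429 V/decade


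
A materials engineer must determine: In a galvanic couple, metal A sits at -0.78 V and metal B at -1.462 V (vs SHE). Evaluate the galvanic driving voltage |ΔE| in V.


Driving voltage is the absolute potential difference.
|ΔE| = |-0.78 − (-1.462)| = 0.682 V

0.682 V


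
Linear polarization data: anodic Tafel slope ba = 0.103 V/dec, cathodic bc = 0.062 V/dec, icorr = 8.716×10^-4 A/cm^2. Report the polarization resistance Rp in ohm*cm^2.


Apply the Stern-Geary equation: Rp = ba*bc / (2.303*icorr*(ba+bc))
ba*bc = 0.103*0.062 = 0.006386
ba+bc = 0.165; 2.303*icorr*(ba+bc) = 2.303*8.716×10^-4*0.165 = 3.3120364×10^-4
Rp = 0.006386 / 3.3120364×10^-4 = 19.28 ohm*cm^2

19.28 ohm*cm^2


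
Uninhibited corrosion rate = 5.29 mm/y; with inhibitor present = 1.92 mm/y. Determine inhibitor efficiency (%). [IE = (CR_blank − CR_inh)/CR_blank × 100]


Apply the inhibitor-efficiency definition: IE = (CR_blank − CR_inh)/CR_blank × 100
IE = (5.29 − 1.92) / 5.29 × 100
IE = 3.37 / 5.29 × 100 = 63.7 %

63.7 %


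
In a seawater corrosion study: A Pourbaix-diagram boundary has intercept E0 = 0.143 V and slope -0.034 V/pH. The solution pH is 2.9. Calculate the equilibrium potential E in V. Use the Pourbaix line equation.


Apply the Pourbaix line equation: E = E0 + slope*pH
E = 0.143 + (-0.034)*2.9 = 0.143 + (-0.0986) = 0.0444 V
Rounded to 3 decimal places: E = 0.044 V

0.044 V


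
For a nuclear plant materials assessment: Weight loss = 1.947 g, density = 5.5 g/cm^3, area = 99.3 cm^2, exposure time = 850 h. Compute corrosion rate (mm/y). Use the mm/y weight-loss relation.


Apply the mm/y weight-loss relation: CR = 87600 * W / (D * A * T)
Numerator: 87600 * 1.947 = 170557.2
Denominator: 5.5 * 99.3 * 850 = 464227.5
CR = 170557.2 / 464227.5 = 0.3674 mm/y

0.3674 mm/y


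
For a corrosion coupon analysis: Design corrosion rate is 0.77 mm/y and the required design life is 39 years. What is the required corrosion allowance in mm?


Corrosion allowance = CR × design life
CA = 0.77 * 39 = 30.03 mm

30.03 mm


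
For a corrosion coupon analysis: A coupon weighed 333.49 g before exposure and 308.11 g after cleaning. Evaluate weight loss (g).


Weight loss = initial − final
WL = 333.49 − 308.11 = 25.38 g

25.38 g


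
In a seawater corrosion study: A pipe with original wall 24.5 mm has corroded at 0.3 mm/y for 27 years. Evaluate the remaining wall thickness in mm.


Remaining wall = original − CR × time
t = 24.5 − 0.3*27 = 24.5 − 8.1 = 16.4 mm

16.4 mm


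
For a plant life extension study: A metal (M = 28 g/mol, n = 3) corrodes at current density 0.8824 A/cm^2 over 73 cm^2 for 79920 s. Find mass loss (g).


Apply Faraday's law: m = i*A*t*M / (n*F)
Total charge passed Q = i*A*t = 0.8824*73*79920 = 5148062.784 C
m = Q*M/(n*F) = 5148062.784*28/(3*96485) = 497.99 g

497.99 g


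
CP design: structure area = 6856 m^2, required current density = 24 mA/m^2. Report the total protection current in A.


I = area * current density, then convert mA → A (÷1000)
I = 6856 * 24 / 1000 = 164.54 A

164.54 A


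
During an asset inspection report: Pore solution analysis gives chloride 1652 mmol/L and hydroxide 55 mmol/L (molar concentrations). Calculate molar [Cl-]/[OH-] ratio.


Threshold parameter = [Cl-] / [OH-] (molar basis; both in mmol/L, so units cancel)
Ratio = 1652 / 55 = 30.04

30.04


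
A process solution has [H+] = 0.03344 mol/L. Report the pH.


pH = −log10[H+]
pH = −log10(0.03344) = 1.48

1.48


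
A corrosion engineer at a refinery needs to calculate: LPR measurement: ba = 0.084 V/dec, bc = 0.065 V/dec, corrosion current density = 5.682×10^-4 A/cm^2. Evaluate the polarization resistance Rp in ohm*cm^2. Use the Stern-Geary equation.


Apply the Stern-Geary equation: Rp = ba*bc / (2.303*icorr*(ba+bc))
ba*bc = 0.084*0.065 = 0.00546
ba+bc = 0.149; 2.303*icorr*(ba+bc) = 2.303*5.682×10^-4*0.149 = 1.9497613×10^-4
Rp = 0.00546 / 1.9497613×10^-4 = 28.0 ohm*cm^2

28.0 ohm*cm^2


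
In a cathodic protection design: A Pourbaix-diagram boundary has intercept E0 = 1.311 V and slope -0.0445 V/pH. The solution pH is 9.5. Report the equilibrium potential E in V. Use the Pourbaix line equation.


Apply the Pourbaix line equation: E = E0 + slope*pH
E = 1.311 + (-0.0445)*9.5 = 1.311 + (-0.42275) = 0.88825 V
Rounded to 4 decimal places: E = 0.8883 V

0.8883 V


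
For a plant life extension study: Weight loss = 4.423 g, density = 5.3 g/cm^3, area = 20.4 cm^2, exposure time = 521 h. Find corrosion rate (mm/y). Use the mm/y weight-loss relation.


Apply the mm/y weight-loss relation: CR = 87600 * W / (D * A * T)
Numerator: 87600 * 4.423 = 387454.8
Denominator: 5.3 * 20.4 * 521 = 56330.52
CR = 387454.8 / 56330.52 = 6.8782 mm/y

6.8782 mm/y


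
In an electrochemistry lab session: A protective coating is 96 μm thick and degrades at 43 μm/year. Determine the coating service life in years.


Service life = thickness / degradation rate
Life = 96 / 43 = 2.2 years

2.2 years


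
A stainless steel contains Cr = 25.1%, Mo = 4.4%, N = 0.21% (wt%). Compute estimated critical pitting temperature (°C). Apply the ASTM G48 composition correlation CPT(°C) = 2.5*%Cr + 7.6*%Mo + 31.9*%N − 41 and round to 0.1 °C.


Apply the ASTM G48 empirical CPT estimate: CPT(°C) = 2.5*%Cr + 7.6*%Mo + 31.9*%N − 41
2.5*25.1 = 62.75; 7.6*4.4 = 33.44; 31.9*0.21 = 6.699
CPT = 62.75 + 33.44 + 6.699 − 41 = 61.889 °C
Rounded to 0.1 °C: CPT ≈ 61.9 °C

61.9 °C


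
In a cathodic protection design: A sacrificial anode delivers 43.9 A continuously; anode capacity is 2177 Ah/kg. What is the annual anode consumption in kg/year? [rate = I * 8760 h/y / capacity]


Annual consumption = current * hours per year / capacity
Rate = 43.9 * 8760 / 2177 = 176.6 kg/year

176.6 kg/year


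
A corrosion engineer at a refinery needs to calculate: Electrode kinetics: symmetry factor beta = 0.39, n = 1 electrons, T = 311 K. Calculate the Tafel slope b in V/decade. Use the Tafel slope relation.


Apply the Tafel slope relation: b = 2.303*R*T/(beta*n*F)
Numerator: 2.303 * 8.314 * 311 = 5954.76
Denominator: 0.39 * 1 * 96485 = 37629.15
b = 5954.76 / 37629.15 = 0.158 V/decade

0.158 V/decade
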